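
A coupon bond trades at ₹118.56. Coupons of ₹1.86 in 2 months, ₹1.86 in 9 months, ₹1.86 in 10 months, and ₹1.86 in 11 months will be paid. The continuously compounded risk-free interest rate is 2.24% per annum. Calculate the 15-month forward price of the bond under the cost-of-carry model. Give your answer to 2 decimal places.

PV(coupons) I = 1.86·e^(−0.0224·2/12) + 1.86·e^(−0.0224·9/12) + 1.86·e^(−0.0224·10/12) + 1.86·e^(−0.0224·11/12)
I = 1.8531 + 1.8290 + 1.8256 + 1.8222 = 7.3299
F = (S − I)·e^(rT) = (118.56 − 7.3299) · e^(0.0224·15/12)
= 111.2301 · e^0.028000 = 111.2301 × 1.028396 = ₹114.39

₹114.39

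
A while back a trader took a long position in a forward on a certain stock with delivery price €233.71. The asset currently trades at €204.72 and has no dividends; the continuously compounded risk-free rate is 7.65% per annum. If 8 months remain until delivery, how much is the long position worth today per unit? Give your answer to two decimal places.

-€17.37

Current fair forward for the remaining 8 months: F = S·e^(r·T), r = 0.0765
F = 204.72 · e^(0.0765 × 8/12) = 204.72 × 1.052323 = 215.4316
Value of long forward = (F − K)·e^(−rT) = (215.4316 − 233.71) · e^(−0.0765·8/12)
= -18.2784 × 0.950279 = -17.37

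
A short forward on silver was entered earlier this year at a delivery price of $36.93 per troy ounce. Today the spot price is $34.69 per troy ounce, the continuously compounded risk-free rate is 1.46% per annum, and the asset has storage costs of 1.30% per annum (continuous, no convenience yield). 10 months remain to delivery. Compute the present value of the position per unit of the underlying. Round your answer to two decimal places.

$1.42 per troy ounce

Current fair forward for the remaining 10 months: F = S·e^((r + u)·T), (r + u) = 0.0146 + 0.0130 = 0.0276
F = 34.69 · e^(0.0276 × 10/12) = 34.69 × 1.023267 = 35.4971
Value of long forward = (F − K)·e^(−rT) = (35.4971 − 36.93) · e^(−0.0146·10/12)
= -1.4329 × 0.987907 = -1.42
Short position value = −(long value) = $1.42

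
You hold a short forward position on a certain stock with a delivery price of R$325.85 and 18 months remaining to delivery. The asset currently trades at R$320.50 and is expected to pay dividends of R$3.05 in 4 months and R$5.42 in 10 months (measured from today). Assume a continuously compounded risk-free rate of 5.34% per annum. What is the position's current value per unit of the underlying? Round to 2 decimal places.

PV(remaining dividends) I = 3.05·e^(−0.0534·4/12) + 5.42·e^(−0.0534·10/12) = 8.1803
Current forward F = (S − I)·e^(rT) = (320.50 − 8.1803)·e^(0.0534·18/12) = 312.3197 × 1.083395 = 338.3656
Value (long) = (F − K)·e^(−rT) = (338.3656 − 325.85) × 0.923024 = 11.5522
Short position value = −(long value) = -R$11.55

-R$11.55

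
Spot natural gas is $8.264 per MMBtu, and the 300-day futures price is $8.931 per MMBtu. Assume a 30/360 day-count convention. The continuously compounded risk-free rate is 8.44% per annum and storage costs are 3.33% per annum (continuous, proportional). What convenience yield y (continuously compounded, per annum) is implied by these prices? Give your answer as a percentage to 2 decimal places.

2.46%

F = S·e^((r+u−y)T) ⇒ (r+u−y) = ln(F/S)/T
ln(8.931/8.264) = 0.077620; /T ⇒ 0.093144
y = r + u − ln(F/S)/T = 0.0844 + 0.0333 − 0.093144 = 0.024556
y = 2.46%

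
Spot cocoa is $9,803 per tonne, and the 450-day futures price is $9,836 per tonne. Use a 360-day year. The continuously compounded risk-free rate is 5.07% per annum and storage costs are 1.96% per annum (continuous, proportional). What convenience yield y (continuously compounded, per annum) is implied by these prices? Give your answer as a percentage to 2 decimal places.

F = S·e^((r+u−y)T) ⇒ (r+u−y) = ln(F/S)/T
ln(9836/9803) = 0.003361; /T ⇒ 0.002689
y = r + u − ln(F/S)/T = 0.0507 + 0.0196 − 0.002689 = 0.067611
y = 6.76%

6.76%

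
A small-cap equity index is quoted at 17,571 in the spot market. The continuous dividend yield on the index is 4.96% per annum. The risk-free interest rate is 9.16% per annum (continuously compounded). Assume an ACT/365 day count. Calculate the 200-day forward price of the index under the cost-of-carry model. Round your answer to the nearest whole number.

17,980

F = S·e^((r − q)T) = 17571 · e^((0.0916 − 0.0496) × 200/365)
= 17571 · e^0.023014 = 17571 × 1.023281
F = 17,980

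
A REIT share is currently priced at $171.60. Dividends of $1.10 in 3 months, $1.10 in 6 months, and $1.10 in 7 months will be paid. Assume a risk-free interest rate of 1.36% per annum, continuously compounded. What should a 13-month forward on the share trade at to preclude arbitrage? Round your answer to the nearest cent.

$170.82

PV(dividends) I = 1.10·e^(−0.0136·3/12) + 1.10·e^(−0.0136·6/12) + 1.10·e^(−0.0136·7/12)
I = 1.0963 + 1.0925 + 1.0913 = 3.2801
F = (S − I)·e^(rT) = (171.60 − 3.2801) · e^(0.0136·13/12)
= 168.3199 · e^0.014733 = 168.3199 × 1.014842 = $170.82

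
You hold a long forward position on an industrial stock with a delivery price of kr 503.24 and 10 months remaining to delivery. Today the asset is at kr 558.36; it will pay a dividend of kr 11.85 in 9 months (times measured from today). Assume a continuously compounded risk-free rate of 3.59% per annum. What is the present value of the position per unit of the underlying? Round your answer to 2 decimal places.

PV(remaining dividends) I = 11.85·e^(−0.0359·9/12) = 11.5352
Current forward F = (S − I)·e^(rT) = (558.36 − 11.5352)·e^(0.0359·10/12) = 546.8248 × 1.030369 = 563.4313
Value (long) = (F − K)·e^(−rT) = (563.4313 − 503.24) × 0.970526 = 58.4172
Value = kr 58.42

kr 58.42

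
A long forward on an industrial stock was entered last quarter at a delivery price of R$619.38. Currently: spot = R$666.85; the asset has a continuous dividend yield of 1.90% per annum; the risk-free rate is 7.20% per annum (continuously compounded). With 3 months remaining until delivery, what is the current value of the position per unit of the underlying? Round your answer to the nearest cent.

Current fair forward for the remaining 3 months: F = S·e^((r − q)·T), (r − q) = 0.0720 − 0.0190 = 0.0530
F = 666.85 · e^(0.0530 × 3/12) = 666.85 × 1.013338 = 675.7444
Value of long forward = (F − K)·e^(−rT) = (675.7444 − 619.38) · e^(−0.0720·3/12)
= 56.3644 × 0.982161 = 55.36

R$55.36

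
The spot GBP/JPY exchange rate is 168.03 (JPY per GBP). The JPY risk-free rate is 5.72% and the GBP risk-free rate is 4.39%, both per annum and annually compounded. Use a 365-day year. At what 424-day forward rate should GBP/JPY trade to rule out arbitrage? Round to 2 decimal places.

By covered interest parity, F = S · (1+r_JPY)^T / (1+r_GBP)^T
= 168.03 × 1.066748 / 1.051175 = 168.03 × 1.014815
F = 170.52 JPY per GBP

170.52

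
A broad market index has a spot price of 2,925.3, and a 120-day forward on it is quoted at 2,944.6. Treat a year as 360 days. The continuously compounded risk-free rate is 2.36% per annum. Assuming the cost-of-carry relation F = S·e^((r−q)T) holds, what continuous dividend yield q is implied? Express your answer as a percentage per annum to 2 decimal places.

0.39%

From F = S·e^((r−q)T): (r − q) = ln(F/S)/T
ln(2944.6/2925.3) = ln(1.006598) = 0.006576
(r − q) = 0.006576 / (120/360) = 0.019728
q = r − ln(F/S)/T = 0.0236 − 0.019728 = 0.003872
q = 0.39%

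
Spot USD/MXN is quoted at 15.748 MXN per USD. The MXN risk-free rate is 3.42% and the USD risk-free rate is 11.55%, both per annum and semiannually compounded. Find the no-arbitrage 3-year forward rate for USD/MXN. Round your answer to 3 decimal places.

12.448

By covered interest parity, F = S · (1+r_MXN/2)^(2T) / (1+r_USD/2)^(2T)
= 15.748 × 1.107087 / 1.400549 = 15.748 × 0.790466
F = 12.448 MXN per USD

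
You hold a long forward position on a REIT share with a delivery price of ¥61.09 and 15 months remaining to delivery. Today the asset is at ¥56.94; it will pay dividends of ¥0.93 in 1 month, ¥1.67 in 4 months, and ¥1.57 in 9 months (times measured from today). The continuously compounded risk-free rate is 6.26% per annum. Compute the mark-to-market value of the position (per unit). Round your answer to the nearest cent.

-¥3.61

PV(remaining dividends) I = 0.93·e^(−0.0626·1/12) + 1.67·e^(−0.0626·4/12) + 1.57·e^(−0.0626·9/12) = 4.0587
Current forward F = (S − I)·e^(rT) = (56.94 − 4.0587)·e^(0.0626·15/12) = 52.8813 × 1.081393 = 57.1855
Value (long) = (F − K)·e^(−rT) = (57.1855 − 61.09) × 0.924733 = -3.6106
Value = -¥3.61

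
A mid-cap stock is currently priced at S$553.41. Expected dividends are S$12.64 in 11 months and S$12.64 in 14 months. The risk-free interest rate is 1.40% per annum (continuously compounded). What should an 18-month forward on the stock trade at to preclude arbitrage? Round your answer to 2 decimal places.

S$539.71

PV(dividends) I = 12.64·e^(−0.0140·11/12) + 12.64·e^(−0.0140·14/12)
I = 12.4788 + 12.4352 = 24.9140
F = (S − I)·e^(rT) = (553.41 − 24.9140) · e^(0.0140·18/12)
= 528.4960 · e^0.021000 = 528.4960 × 1.021222 = S$539.71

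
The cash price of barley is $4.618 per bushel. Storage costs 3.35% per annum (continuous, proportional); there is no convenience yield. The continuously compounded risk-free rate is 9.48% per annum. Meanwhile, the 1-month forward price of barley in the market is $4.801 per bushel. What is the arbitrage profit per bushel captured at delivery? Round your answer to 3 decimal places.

Fair forward: F* = S·e^(carry·T), with carry = (r + u) = 0.0948 + 0.0335 = 0.1283
F* = 4.618 · e^(0.1283 × 1/12) = 4.618 · e^0.010692 = 4.618 × 1.010749 = $4.6676
Market $4.801 > fair $4.6676: forward overpriced → cash-and-carry (buy spot, short the forward).
At maturity, profit = |F_mkt − F*| = |4.801 − 4.6676| = $0.133 per bushel

$0.133 per bushel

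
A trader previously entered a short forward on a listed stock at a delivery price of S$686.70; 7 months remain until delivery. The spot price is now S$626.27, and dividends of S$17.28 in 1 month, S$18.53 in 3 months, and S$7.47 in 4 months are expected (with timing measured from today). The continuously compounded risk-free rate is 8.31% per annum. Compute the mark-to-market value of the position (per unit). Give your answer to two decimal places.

PV(remaining dividends) I = 17.28·e^(−0.0831·1/12) + 18.53·e^(−0.0831·3/12) + 7.47·e^(−0.0831·4/12) = 42.5757
Current forward F = (S − I)·e^(rT) = (626.27 − 42.5757)·e^(0.0831·7/12) = 583.6943 × 1.049669 = 612.6858
Value (long) = (F − K)·e^(−rT) = (612.6858 − 686.70) × 0.952681 = -70.5119
Short position value = −(long value) = S$70.51

S$70.51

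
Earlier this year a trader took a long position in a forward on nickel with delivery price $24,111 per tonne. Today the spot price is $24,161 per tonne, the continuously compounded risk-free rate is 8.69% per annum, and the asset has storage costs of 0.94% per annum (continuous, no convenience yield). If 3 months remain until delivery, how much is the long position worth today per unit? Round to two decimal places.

Current fair forward for the remaining 3 months: F = S·e^((r + u)·T), (r + u) = 0.0869 + 0.0094 = 0.0963
F = 24161 · e^(0.0963 × 3/12) = 24161 × 1.02436714 = 24749.7345
Value of long forward = (F − K)·e^(−rT) = (24749.7345 − 24111) · e^(−0.0869·3/12)
= 638.7345 × 0.97850929 = 625.01

$625.01 per tonne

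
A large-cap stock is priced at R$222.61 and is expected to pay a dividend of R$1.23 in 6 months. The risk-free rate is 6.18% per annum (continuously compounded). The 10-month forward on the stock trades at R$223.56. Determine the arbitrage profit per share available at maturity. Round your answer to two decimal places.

PV(dividends) I = 1.23·e^(−0.0618·6/12) = 1.1926
Fair forward F* = (S − I)·e^(rT) = (222.61 − 1.1926)·e^0.051500 = 221.4174 × 1.052849 = 233.1191
Market R$223.56 < fair 233.1191: forward underpriced → reverse cash-and-carry (short the stock, invest proceeds at r, pay the dividends, go long the forward).
Profit at T = |F_mkt − F*| = |223.56 − 233.1191| = R$9.56 per share

R$9.56 per share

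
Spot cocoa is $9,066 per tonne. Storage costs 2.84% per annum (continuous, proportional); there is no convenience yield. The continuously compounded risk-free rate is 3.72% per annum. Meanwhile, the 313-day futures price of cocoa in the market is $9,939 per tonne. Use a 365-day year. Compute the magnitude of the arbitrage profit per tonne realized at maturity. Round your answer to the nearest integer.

$348 per tonne

Fair futures: F* = S·e^(carry·T), with carry = (r + u) = 0.0372 + 0.0284 = 0.0656
F* = 9066 · e^(0.0656 × 313/365) = 9066 · e^0.056254 = 9066 × 1.057866 = $9590.6132
Market $9939 > fair $9590.6132: forward overpriced → cash-and-carry (buy spot, short the forward).
At maturity, profit = |F_mkt − F*| = |9939 − 9590.6132| = $348 per tonne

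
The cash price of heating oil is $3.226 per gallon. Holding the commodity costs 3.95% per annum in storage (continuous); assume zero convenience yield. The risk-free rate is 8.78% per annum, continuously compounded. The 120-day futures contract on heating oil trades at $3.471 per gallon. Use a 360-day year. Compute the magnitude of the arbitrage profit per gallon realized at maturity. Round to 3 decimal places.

Fair futures: F* = S·e^(carry·T), with carry = (r + u) = 0.0878 + 0.0395 = 0.1273
F* = 3.226 · e^(0.1273 × 120/360) = 3.226 · e^0.042433 = 3.226 × 1.043346 = $3.3658
Market $3.471 > fair $3.3658: forward overpriced → cash-and-carry (buy spot, short the forward).
At maturity, profit = |F_mkt − F*| = |3.471 − 3.3658| = $0.105 per gallon

$0.105 per gallon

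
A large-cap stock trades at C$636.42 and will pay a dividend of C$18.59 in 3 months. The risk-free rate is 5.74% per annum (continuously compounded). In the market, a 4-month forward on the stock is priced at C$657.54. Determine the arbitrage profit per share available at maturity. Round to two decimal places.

PV(dividends) I = 18.59·e^(−0.0574·3/12) = 18.3251
Fair forward F* = (S − I)·e^(rT) = (636.42 − 18.3251)·e^0.019133 = 618.0949 × 1.019317 = 630.0346
Market C$657.54 > fair 630.0346: forward overpriced → cash-and-carry (borrow at r, buy the stock and collect the dividends, short the forward).
Profit at T = |F_mkt − F*| = |657.54 − 630.0346| = C$27.51 per share

C$27.51 per share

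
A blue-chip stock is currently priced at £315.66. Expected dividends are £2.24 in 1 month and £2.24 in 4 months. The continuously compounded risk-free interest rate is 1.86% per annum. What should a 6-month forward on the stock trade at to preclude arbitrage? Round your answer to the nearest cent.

PV(dividends) I = 2.24·e^(−0.0186·1/12) + 2.24·e^(−0.0186·4/12)
I = 2.2365 + 2.2262 = 4.4627
F = (S − I)·e^(rT) = (315.66 − 4.4627) · e^(0.0186·6/12)
= 311.1973 · e^0.009300 = 311.1973 × 1.009343 = £314.10

£314.10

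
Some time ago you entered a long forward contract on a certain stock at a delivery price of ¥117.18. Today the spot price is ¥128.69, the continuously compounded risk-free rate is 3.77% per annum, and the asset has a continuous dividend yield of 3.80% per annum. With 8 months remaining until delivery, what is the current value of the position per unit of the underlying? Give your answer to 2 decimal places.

Current fair forward for the remaining 8 months: F = S·e^((r − q)·T), (r − q) = 0.0377 − 0.0380 = -0.0003
F = 128.69 · e^(-0.0003 × 8/12) = 128.69 × 0.999800 = 128.6643
Value of long forward = (F − K)·e^(−rT) = (128.6643 − 117.18) · e^(−0.0377·8/12)
= 11.4843 × 0.975180 = 11.20

¥11.20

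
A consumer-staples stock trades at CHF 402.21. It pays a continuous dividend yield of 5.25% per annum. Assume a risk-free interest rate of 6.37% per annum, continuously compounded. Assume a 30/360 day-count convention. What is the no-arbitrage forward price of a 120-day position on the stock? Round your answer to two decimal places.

CHF 403.71

F = S·e^((r − q)T) = 402.21 · e^((0.0637 − 0.0525) × 120/360)
= 402.21 · e^0.003733 = 402.21 × 1.003740
F = CHF 403.71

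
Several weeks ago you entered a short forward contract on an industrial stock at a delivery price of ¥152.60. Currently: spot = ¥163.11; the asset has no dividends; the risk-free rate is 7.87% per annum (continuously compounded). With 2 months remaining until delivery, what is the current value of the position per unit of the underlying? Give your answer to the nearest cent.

-¥12.50

Current fair forward for the remaining 2 months: F = S·e^(r·T), r = 0.0787
F = 163.11 · e^(0.0787 × 2/12) = 163.11 × 1.013203 = 165.2635
Value of long forward = (F − K)·e^(−rT) = (165.2635 − 152.60) · e^(−0.0787·2/12)
= 12.6635 × 0.986969 = 12.50
Short position value = −(long value) = -¥12.50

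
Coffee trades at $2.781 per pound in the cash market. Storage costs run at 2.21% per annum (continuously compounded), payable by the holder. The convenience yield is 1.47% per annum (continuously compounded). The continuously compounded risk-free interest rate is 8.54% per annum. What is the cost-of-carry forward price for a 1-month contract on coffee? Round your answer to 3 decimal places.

$2.803 per pound

Net carry = r + u − y = 0.0854 + 0.0221 − 0.0147 = 0.0928
F = S·e^((r+u−y)T) = 2.781 · e^(0.0928 × 1/12) = 2.781 · e^0.007733
= 2.781 × 1.007763 = $2.803 per pound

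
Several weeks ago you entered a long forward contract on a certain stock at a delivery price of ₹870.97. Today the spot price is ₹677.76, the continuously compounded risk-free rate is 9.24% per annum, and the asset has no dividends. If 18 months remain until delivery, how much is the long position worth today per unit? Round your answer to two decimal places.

-₹80.49

Current fair forward for the remaining 18 months: F = S·e^(r·T), r = 0.0924
F = 677.76 · e^(0.0924 × 18/12) = 677.76 × 1.148665 = 778.5192
Value of long forward = (F − K)·e^(−rT) = (778.5192 − 870.97) · e^(−0.0924·18/12)
= -92.4508 × 0.870576 = -80.49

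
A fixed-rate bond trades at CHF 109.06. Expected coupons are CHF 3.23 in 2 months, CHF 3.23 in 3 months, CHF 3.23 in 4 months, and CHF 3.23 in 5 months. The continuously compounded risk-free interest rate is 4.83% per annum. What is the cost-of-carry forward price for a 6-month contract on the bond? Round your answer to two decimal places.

CHF 98.68

PV(coupons) I = 3.23·e^(−0.0483·2/12) + 3.23·e^(−0.0483·3/12) + 3.23·e^(−0.0483·4/12) + 3.23·e^(−0.0483·5/12)
I = 3.2041 + 3.1912 + 3.1784 + 3.1656 = 12.7393
F = (S − I)·e^(rT) = (109.06 − 12.7393) · e^(0.0483·6/12)
= 96.3207 · e^0.024150 = 96.3207 × 1.024444 = CHF 98.68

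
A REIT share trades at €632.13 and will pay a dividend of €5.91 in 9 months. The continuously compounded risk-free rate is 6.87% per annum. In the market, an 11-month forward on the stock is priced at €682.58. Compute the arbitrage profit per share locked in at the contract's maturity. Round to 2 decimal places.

PV(dividends) I = 5.91·e^(−0.0687·9/12) = 5.6132
Fair forward F* = (S − I)·e^(rT) = (632.13 − 5.6132)·e^0.062975 = 626.5168 × 1.065000 = 667.2404
Market €682.58 > fair 667.2404: forward overpriced → cash-and-carry (borrow at r, buy the stock and collect the dividends, short the forward).
Profit at T = |F_mkt − F*| = |682.58 − 667.2404| = €15.34 per share

€15.34 per share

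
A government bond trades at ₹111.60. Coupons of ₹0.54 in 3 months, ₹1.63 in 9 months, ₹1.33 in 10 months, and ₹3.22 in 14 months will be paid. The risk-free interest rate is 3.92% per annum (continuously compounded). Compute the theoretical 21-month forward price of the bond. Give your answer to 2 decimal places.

PV(coupons) I = 0.54·e^(−0.0392·3/12) + 1.63·e^(−0.0392·9/12) + 1.33·e^(−0.0392·10/12) + 3.22·e^(−0.0392·14/12)
I = 0.5347 + 1.5828 + 1.2873 + 3.0761 = 6.4809
F = (S − I)·e^(rT) = (111.60 − 6.4809) · e^(0.0392·21/12)
= 105.1191 · e^0.068600 = 105.1191 × 1.071008 = ₹112.58

₹112.58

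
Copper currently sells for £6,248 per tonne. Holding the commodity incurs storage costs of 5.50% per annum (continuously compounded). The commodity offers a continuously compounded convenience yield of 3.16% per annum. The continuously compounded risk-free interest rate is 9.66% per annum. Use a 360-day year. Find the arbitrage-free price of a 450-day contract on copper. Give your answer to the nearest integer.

£7,259 per tonne

Net carry = r + u − y = 0.0966 + 0.0550 − 0.0316 = 0.1200
F = S·e^((r+u−y)T) = 6248 · e^(0.1200 × 450/360) = 6248 · e^0.150000
= 6248 × 1.161834 = £7,259 per tonne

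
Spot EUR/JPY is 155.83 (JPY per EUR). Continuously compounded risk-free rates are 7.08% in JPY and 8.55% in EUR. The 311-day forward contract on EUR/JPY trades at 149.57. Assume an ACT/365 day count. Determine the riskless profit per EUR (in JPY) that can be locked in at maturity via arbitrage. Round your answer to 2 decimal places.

Fair forward: F* = S·e^(carry·T), with carry = (r_JPY − r_EUR) = 0.0708 − 0.0855 = -0.0147
F* = 155.83 · e^(-0.0147 × 311/365) = 155.83 · e^-0.012525 = 155.83 × 0.987553 = 153.8904
Market 149.57 < fair 153.8904: forward underpriced → reverse cash-and-carry (short spot, go long the forward).
At maturity, profit = |F_mkt − F*| = |149.57 − 153.8904| = 4.32 per EUR (in JPY)

4.32 per EUR (in JPY)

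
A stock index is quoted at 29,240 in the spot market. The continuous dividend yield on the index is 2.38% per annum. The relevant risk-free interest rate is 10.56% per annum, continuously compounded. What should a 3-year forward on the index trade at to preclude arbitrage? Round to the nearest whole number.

F = S·e^((r − q)T) = 29240 · e^((0.1056 − 0.0238) × 3)
= 29240 · e^0.245400 = 29240 × 1.278132
F = 37,373

37,373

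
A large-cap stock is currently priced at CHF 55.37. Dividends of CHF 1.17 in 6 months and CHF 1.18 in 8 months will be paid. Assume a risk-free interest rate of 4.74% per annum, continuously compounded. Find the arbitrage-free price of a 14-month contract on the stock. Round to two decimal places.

CHF 56.10

PV(dividends) I = 1.17·e^(−0.0474·6/12) + 1.18·e^(−0.0474·8/12)
I = 1.1426 + 1.1433 = 2.2859
F = (S − I)·e^(rT) = (55.37 − 2.2859) · e^(0.0474·14/12)
= 53.0841 · e^0.055300 = 53.0841 × 1.056858 = CHF 56.10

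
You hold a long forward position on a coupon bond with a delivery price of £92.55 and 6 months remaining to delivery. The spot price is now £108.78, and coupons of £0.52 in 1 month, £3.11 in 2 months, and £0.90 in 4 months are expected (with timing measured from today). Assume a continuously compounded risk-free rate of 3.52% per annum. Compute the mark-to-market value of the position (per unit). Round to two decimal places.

£13.34

PV(remaining coupons) I = 0.52·e^(−0.0352·1/12) + 3.11·e^(−0.0352·2/12) + 0.90·e^(−0.0352·4/12) = 4.4998
Current forward F = (S − I)·e^(rT) = (108.78 − 4.4998)·e^(0.0352·6/12) = 104.2802 × 1.017756 = 106.1318
Value (long) = (F − K)·e^(−rT) = (106.1318 − 92.55) × 0.982554 = 13.3449
Value = £13.34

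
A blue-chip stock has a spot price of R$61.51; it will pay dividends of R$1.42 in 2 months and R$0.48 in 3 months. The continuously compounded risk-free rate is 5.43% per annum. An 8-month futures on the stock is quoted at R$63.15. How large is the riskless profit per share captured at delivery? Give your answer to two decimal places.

R$1.32 per share

PV(dividends) I = 1.42·e^(−0.0543·2/12) + 0.48·e^(−0.0543·3/12) = 1.8807
Fair futures F* = (S − I)·e^(rT) = (61.51 − 1.8807)·e^0.036200 = 59.6293 × 1.036863 = 61.8274
Market R$63.15 > fair 61.8274: forward overpriced → cash-and-carry (borrow at r, buy the stock and collect the dividends, short the forward).
Profit at T = |F_mkt − F*| = |63.15 − 61.8274| = R$1.32 per share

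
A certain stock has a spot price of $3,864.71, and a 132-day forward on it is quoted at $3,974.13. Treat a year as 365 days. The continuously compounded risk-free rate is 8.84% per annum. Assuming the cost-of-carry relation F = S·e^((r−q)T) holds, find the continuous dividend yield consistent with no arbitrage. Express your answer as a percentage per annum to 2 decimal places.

From F = S·e^((r−q)T): (r − q) = ln(F/S)/T
ln(3974.13/3864.71) = ln(1.028313) = 0.027920
(r − q) = 0.027920 / (132/365) = 0.077203
q = r − ln(F/S)/T = 0.0884 − 0.077203 = 0.011197
q = 1.12%

1.12%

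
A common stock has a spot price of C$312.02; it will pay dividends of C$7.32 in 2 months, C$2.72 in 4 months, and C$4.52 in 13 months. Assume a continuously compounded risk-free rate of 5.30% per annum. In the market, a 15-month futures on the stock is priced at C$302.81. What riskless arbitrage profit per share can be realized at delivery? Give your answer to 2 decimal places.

C$15.41 per share

PV(dividends) I = 7.32·e^(−0.0530·2/12) + 2.72·e^(−0.0530·4/12) + 4.52·e^(−0.0530·13/12) = 14.1958
Fair futures F* = (S − I)·e^(rT) = (312.02 − 14.1958)·e^0.066250 = 297.8242 × 1.068494 = 318.2234
Market C$302.81 < fair 318.2234: forward underpriced → reverse cash-and-carry (short the stock, invest proceeds at r, pay the dividends, go long the forward).
Profit at T = |F_mkt − F*| = |302.81 − 318.2234| = C$15.41 per share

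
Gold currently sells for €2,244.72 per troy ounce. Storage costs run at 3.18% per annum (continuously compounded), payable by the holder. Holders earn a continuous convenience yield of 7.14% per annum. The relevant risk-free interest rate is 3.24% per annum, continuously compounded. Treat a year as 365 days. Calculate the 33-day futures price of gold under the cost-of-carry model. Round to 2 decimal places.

Net carry = r + u − y = 0.0324 + 0.0318 − 0.0714 = -0.0072
F = S·e^((r+u−y)T) = 2244.72 · e^(-0.0072 × 33/365) = 2244.72 · e^-0.00065096
= 2244.72 × 0.99934925 = €2,243.26 per troy ounce

€2,243.26 per troy ounce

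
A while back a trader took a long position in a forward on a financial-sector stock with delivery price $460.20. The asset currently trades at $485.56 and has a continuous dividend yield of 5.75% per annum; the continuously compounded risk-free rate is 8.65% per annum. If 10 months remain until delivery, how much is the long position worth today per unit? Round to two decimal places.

$34.65

Current fair forward for the remaining 10 months: F = S·e^((r − q)·T), (r − q) = 0.0865 − 0.0575 = 0.0290
F = 485.56 · e^(0.0290 × 10/12) = 485.56 × 1.024461 = 497.4373
Value of long forward = (F − K)·e^(−rT) = (497.4373 − 460.20) · e^(−0.0865·10/12)
= 37.2373 × 0.930453 = 34.65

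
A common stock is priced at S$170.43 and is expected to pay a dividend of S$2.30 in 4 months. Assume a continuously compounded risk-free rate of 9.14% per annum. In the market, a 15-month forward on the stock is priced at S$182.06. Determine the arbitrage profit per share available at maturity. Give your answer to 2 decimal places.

PV(dividends) I = 2.30·e^(−0.0914·4/12) = 2.2310
Fair forward F* = (S − I)·e^(rT) = (170.43 − 2.2310)·e^0.114250 = 168.1990 × 1.121032 = 188.5565
Market S$182.06 < fair 188.5565: forward underpriced → reverse cash-and-carry (short the stock, invest proceeds at r, pay the dividends, go long the forward).
Profit at T = |F_mkt − F*| = |182.06 − 188.5565| = S$6.50 per share

S$6.50 per share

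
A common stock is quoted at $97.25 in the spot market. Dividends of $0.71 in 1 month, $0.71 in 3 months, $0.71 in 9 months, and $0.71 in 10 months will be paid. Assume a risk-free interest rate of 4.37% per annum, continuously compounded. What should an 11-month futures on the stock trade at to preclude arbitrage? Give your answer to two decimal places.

PV(dividends) I = 0.71·e^(−0.0437·1/12) + 0.71·e^(−0.0437·3/12) + 0.71·e^(−0.0437·9/12) + 0.71·e^(−0.0437·10/12)
I = 0.7074 + 0.7023 + 0.6871 + 0.6846 = 2.7814
F = (S − I)·e^(rT) = (97.25 − 2.7814) · e^(0.0437·11/12)
= 94.4686 · e^0.040058 = 94.4686 × 1.040871 = $98.33

$98.33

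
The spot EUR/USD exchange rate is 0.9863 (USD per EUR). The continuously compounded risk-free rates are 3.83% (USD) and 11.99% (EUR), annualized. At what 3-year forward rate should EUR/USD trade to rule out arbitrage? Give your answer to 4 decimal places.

F = S·e^((r_USD − r_EUR)T) = 0.9863 · e^((0.0383 − 0.1199) × 3)
= 0.9863 · e^-0.244800 = 0.9863 × 0.782861
F = 0.7721 USD per EUR

0.7721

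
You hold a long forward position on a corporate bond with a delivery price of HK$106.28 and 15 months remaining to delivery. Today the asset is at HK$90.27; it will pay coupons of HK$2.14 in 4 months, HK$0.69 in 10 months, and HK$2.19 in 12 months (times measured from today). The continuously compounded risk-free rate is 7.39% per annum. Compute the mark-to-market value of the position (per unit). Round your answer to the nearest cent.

PV(remaining coupons) I = 2.14·e^(−0.0739·4/12) + 0.69·e^(−0.0739·10/12) + 2.19·e^(−0.0739·12/12) = 4.7707
Current forward F = (S − I)·e^(rT) = (90.27 − 4.7707)·e^(0.0739·15/12) = 85.4993 × 1.096776 = 93.7736
Value (long) = (F − K)·e^(−rT) = (93.7736 − 106.28) × 0.911763 = -11.4029
Value = -HK$11.40

-HK$11.40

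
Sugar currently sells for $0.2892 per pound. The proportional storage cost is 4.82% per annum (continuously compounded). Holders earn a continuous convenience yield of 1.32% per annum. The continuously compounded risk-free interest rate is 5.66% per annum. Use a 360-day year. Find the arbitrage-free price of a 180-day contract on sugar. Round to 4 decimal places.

Net carry = r + u − y = 0.0566 + 0.0482 − 0.0132 = 0.0916
F = S·e^((r+u−y)T) = 0.2892 · e^(0.0916 × 180/360) = 0.2892 · e^0.045800
= 0.2892 × 1.046865 = $0.3028 per pound

$0.3028 per pound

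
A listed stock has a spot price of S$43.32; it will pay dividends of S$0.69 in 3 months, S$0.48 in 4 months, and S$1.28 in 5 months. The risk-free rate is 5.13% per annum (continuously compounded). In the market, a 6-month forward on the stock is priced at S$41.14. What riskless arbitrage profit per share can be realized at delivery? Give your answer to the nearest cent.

PV(dividends) I = 0.69·e^(−0.0513·3/12) + 0.48·e^(−0.0513·4/12) + 1.28·e^(−0.0513·5/12) = 2.4060
Fair forward F* = (S − I)·e^(rT) = (43.32 − 2.4060)·e^0.025650 = 40.9140 × 1.025982 = 41.9770
Market S$41.14 < fair 41.9770: forward underpriced → reverse cash-and-carry (short the stock, invest proceeds at r, pay the dividends, go long the forward).
Profit at T = |F_mkt − F*| = |41.14 − 41.9770| = S$0.84 per share

S$0.84 per share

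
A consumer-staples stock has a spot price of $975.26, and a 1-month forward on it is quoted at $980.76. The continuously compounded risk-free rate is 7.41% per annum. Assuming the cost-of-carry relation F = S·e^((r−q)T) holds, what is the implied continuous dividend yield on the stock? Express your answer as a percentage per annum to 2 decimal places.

From F = S·e^((r−q)T): (r − q) = ln(F/S)/T
ln(980.76/975.26) = ln(1.005640) = 0.005624
(r − q) = 0.005624 / (1/12) = 0.067488
q = r − ln(F/S)/T = 0.0741 − 0.067488 = 0.006612
q = 0.66%

0.66%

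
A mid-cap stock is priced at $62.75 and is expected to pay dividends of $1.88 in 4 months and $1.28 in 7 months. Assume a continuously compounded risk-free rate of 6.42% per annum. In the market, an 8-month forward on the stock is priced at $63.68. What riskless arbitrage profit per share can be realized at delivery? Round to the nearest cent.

$1.39 per share

PV(dividends) I = 1.88·e^(−0.0642·4/12) + 1.28·e^(−0.0642·7/12) = 3.0731
Fair forward F* = (S − I)·e^(rT) = (62.75 − 3.0731)·e^0.042800 = 59.6769 × 1.043729 = 62.2865
Market $63.68 > fair 62.2865: forward overpriced → cash-and-carry (borrow at r, buy the stock and collect the dividends, short the forward).
Profit at T = |F_mkt − F*| = |63.68 − 62.2865| = $1.39 per share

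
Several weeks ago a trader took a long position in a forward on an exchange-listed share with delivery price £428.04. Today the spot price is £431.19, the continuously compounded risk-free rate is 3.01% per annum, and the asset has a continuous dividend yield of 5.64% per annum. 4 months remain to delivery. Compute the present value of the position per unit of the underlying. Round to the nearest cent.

-£0.61

Current fair forward for the remaining 4 months: F = S·e^((r − q)·T), (r − q) = 0.0301 − 0.0564 = -0.0263
F = 431.19 · e^(-0.0263 × 4/12) = 431.19 × 0.991272 = 427.4266
Value of long forward = (F − K)·e^(−rT) = (427.4266 − 428.04) · e^(−0.0301·4/12)
= -0.6134 × 0.990017 = -0.61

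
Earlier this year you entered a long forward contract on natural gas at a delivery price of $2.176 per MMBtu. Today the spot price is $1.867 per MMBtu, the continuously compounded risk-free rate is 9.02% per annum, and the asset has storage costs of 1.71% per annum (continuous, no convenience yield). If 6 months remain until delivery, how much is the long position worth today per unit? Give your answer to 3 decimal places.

-$0.197 per MMBtu

Current fair forward for the remaining 6 months: F = S·e^((r + u)·T), (r + u) = 0.0902 + 0.0171 = 0.1073
F = 1.867 · e^(0.1073 × 6/12) = 1.867 × 1.055115 = 1.9699
Value of long forward = (F − K)·e^(−rT) = (1.9699 − 2.176) · e^(−0.0902·6/12)
= -0.2061 × 0.955902 = -0.197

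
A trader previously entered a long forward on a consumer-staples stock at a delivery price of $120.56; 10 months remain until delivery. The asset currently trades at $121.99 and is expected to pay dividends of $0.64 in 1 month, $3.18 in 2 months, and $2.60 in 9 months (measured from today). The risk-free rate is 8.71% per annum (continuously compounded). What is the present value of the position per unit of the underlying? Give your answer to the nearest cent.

$3.67

PV(remaining dividends) I = 0.64·e^(−0.0871·1/12) + 3.18·e^(−0.0871·2/12) + 2.60·e^(−0.0871·9/12) = 6.2051
Current forward F = (S − I)·e^(rT) = (121.99 − 6.2051)·e^(0.0871·10/12) = 115.7849 × 1.075282 = 124.5014
Value (long) = (F − K)·e^(−rT) = (124.5014 − 120.56) × 0.929988 = 3.6655
Value = $3.67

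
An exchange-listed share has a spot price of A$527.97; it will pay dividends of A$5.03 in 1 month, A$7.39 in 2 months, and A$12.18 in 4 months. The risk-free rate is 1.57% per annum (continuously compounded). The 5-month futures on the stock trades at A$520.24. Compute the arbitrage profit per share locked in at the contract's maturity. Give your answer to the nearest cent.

PV(dividends) I = 5.03·e^(−0.0157·1/12) + 7.39·e^(−0.0157·2/12) + 12.18·e^(−0.0157·4/12) = 24.5105
Fair futures F* = (S − I)·e^(rT) = (527.97 − 24.5105)·e^0.006542 = 503.4595 × 1.006563 = 506.7637
Market A$520.24 > fair 506.7637: forward overpriced → cash-and-carry (borrow at r, buy the stock and collect the dividends, short the forward).
Profit at T = |F_mkt − F*| = |520.24 − 506.7637| = A$13.48 per share

A$13.48 per share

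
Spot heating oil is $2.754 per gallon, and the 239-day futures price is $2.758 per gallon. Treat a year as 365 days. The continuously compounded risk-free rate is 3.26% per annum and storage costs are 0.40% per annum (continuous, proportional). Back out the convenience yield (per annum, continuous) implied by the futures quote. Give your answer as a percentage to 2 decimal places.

3.44%

F = S·e^((r+u−y)T) ⇒ (r+u−y) = ln(F/S)/T
ln(2.758/2.754) = 0.001451; /T ⇒ 0.002216
y = r + u − ln(F/S)/T = 0.0326 + 0.0040 − 0.002216 = 0.034384
y = 3.44%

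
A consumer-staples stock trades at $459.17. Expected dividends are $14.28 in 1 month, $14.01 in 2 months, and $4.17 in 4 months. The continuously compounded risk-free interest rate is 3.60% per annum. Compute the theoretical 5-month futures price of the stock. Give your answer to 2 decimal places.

PV(dividends) I = 14.28·e^(−0.0360·1/12) + 14.01·e^(−0.0360·2/12) + 4.17·e^(−0.0360·4/12)
I = 14.2372 + 13.9262 + 4.1203 = 32.2837
F = (S − I)·e^(rT) = (459.17 − 32.2837) · e^(0.0360·5/12)
= 426.8863 · e^0.015000 = 426.8863 × 1.015113 = $433.34

$433.34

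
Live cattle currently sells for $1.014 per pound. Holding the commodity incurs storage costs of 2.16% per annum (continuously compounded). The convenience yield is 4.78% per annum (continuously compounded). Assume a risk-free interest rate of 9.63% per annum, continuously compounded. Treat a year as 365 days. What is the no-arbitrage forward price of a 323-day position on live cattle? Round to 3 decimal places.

$1.079 per pound

Net carry = r + u − y = 0.0963 + 0.0216 − 0.0478 = 0.0701
F = S·e^((r+u−y)T) = 1.014 · e^(0.0701 × 323/365) = 1.014 · e^0.062034
= 1.014 × 1.063999 = $1.079 per pound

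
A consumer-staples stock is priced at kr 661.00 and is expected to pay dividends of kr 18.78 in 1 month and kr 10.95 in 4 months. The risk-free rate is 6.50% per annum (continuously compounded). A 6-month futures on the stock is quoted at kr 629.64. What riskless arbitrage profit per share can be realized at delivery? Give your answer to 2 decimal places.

kr 22.83 per share

PV(dividends) I = 18.78·e^(−0.0650·1/12) + 10.95·e^(−0.0650·4/12) = 29.3939
Fair futures F* = (S − I)·e^(rT) = (661.00 − 29.3939)·e^0.032500 = 631.6061 × 1.033034 = 652.4706
Market kr 629.64 < fair 652.4706: forward underpriced → reverse cash-and-carry (short the stock, invest proceeds at r, pay the dividends, go long the forward).
Profit at T = |F_mkt − F*| = |629.64 − 652.4706| = kr 22.83 per share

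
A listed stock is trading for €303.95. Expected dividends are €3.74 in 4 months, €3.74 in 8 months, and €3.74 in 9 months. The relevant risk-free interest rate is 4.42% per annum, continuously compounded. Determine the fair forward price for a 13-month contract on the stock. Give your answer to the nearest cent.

€307.39

PV(dividends) I = 3.74·e^(−0.0442·4/12) + 3.74·e^(−0.0442·8/12) + 3.74·e^(−0.0442·9/12)
I = 3.6853 + 3.6314 + 3.6181 = 10.9348
F = (S − I)·e^(rT) = (303.95 − 10.9348) · e^(0.0442·13/12)
= 293.0152 · e^0.047883 = 293.0152 × 1.049048 = €307.39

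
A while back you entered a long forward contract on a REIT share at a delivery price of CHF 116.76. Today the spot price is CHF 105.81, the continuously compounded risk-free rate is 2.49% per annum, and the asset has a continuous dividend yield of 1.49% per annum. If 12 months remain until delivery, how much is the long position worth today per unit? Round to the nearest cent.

Current fair forward for the remaining 12 months: F = S·e^((r − q)·T), (r − q) = 0.0249 − 0.0149 = 0.0100
F = 105.81 · e^(0.0100 × 12/12) = 105.81 × 1.010050 = 106.8734
Value of long forward = (F − K)·e^(−rT) = (106.8734 − 116.76) · e^(−0.0249·12/12)
= -9.8866 × 0.975407 = -9.64

-CHF 9.64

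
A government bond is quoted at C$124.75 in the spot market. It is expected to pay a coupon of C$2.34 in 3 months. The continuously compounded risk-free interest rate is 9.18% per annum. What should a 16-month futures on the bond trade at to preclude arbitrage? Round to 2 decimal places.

C$138.41

PV(coupons) I = 2.34·e^(−0.0918·3/12)
I = 2.2869
F = (S − I)·e^(rT) = (124.75 − 2.2869) · e^(0.0918·16/12)
= 122.4631 · e^0.122400 = 122.4631 × 1.130206 = C$138.41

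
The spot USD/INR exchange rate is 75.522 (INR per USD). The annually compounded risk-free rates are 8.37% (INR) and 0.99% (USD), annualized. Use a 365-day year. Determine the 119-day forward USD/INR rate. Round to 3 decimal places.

77.279

By covered interest parity, F = S · (1+r_INR)^T / (1+r_USD)^T
= 75.522 × 1.026553 / 1.003217 = 75.522 × 1.023261
F = 77.279 INR per USD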